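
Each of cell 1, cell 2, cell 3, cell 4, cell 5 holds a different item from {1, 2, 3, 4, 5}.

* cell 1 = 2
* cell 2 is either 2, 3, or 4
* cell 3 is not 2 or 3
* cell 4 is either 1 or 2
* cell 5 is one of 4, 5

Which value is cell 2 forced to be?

3

cell 1 must be 2 (only option left). So cell 2, cell 4 can't be 2.
cell 4 has just one choice, so cell 4 = 1. So cell 3 can't be 1.
Among the 3 still-open variables, 3 fits only cell 2 (and all 3 values in {3, 4, 5} must be used), so cell 2 = 3.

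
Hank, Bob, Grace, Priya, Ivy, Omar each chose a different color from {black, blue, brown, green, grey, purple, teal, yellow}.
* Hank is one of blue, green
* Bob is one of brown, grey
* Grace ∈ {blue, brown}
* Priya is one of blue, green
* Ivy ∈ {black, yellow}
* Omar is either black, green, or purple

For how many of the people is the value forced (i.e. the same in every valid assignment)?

The 2 variables Hank and Priya are confined to {blue, green}, which locks those values in; drop them from Grace, Omar.
Grace has just one choice, so Grace = brown. Eliminate brown elsewhere: Bob.
Bob has just one choice, so Bob = grey.
Determined: Bob=grey, Grace=brown. The other people each still have more than one consistent value. That makes 2.

2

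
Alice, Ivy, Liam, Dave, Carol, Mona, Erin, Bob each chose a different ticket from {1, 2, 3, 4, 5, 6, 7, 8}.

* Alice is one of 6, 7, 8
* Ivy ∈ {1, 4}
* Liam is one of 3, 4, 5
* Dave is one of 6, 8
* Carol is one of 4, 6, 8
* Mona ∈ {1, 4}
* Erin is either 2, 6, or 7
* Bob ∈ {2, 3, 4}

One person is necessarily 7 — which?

Alice

The 8 variables draw from only 8 values {1, 2, 3, 4, 5, 6, 7, 8}, so each is used; only Liam can be 5, hence Liam = 5.
The 7 still-open variables together cover exactly {1, 2, 3, 4, 6, 7, 8} — 7 values for 7 variables — and 3 appears only in Bob's list, so Bob = 3.
The 6 still-open variables draw from only 6 values {1, 2, 4, 6, 7, 8}, so each is used; only Erin can be 2, hence Erin = 2.
The 5 still-open variables draw from only 5 values {1, 4, 6, 7, 8}, so each is used; only Alice can be 7, hence Alice = 7.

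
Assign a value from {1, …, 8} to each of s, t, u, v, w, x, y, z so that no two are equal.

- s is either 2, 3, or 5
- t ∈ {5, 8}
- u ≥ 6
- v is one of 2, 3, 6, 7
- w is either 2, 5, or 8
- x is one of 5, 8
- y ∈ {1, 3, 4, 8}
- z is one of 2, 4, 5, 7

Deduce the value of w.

The 8 variables together cover exactly {1, 2, 3, 4, 5, 6, 7, 8} — 8 values for 8 variables — and 1 appears only in y's list, so y = 1.
The 7 still-open variables together cover exactly {2, 3, 4, 5, 6, 7, 8} — 7 values for 7 variables — and 4 appears only in z's list, so z = 4.
The 2 variables t and x are confined to {5, 8}, which locks those values in; drop them from s, u, w.
So w = 2.

2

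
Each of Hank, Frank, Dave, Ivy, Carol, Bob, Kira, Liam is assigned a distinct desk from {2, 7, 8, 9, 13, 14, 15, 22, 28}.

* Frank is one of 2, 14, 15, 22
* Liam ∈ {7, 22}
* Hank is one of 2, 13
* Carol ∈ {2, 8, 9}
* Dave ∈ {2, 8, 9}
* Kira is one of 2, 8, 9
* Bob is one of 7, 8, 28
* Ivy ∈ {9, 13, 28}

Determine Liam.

22

Dave, Carol, Kira share exactly the 3 values {2, 8, 9}; by pigeonhole those values go to them, so strike 2, 8, 9 from Hank, Frank, Ivy, Bob.
Hank has just one choice, so Hank = 13. Eliminate 13 elsewhere: Ivy.
Ivy must be 28 (only option left). Strike 28 from Bob.
Bob must be 7 (only option left). Eliminate 7 elsewhere: Liam.
So Liam = 22.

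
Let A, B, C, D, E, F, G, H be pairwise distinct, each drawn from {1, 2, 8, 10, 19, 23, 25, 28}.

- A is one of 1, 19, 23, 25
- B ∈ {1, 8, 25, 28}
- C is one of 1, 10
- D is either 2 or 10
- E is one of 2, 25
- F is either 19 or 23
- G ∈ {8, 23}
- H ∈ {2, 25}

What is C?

The 8 variables together cover exactly {1, 2, 8, 10, 19, 23, 25, 28} — 8 values for 8 variables — and 28 appears only in B's list, so B = 28.
Among the 7 still-open variables, 8 fits only G (and all 7 values in {1, 2, 8, 10, 19, 23, 25} must be used), so G = 8.
The 2 variables E and H are confined to {2, 25}, which locks those values in; drop them from A, D.
D's domain is down to {10}, so D = 10. Strike 10 from C.
So C = 1.

1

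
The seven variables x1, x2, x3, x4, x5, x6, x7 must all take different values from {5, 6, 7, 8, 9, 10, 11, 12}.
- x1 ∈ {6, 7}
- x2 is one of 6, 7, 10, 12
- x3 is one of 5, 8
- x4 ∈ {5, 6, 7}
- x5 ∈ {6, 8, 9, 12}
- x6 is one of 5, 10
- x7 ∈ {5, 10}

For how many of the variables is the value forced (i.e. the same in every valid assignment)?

3

The 7 variables together cover exactly {5, 6, 7, 8, 9, 10, 12} — 7 values for 7 variables — and 9 appears only in x5's list, so x5 = 9.
The 6 still-open variables draw from only 6 values {5, 6, 7, 8, 10, 12}, so each is used; only x3 can be 8, hence x3 = 8.
The 5 still-open variables together cover exactly {5, 6, 7, 10, 12} — 5 values for 5 variables — and 12 appears only in x2's list, so x2 = 12.
x6 and x7 between them cover only {5, 10} — a naked pair. Remove those values from x4.
Determined: x2=12, x3=8, x5=9. The other variables each still have more than one consistent value. That makes 3.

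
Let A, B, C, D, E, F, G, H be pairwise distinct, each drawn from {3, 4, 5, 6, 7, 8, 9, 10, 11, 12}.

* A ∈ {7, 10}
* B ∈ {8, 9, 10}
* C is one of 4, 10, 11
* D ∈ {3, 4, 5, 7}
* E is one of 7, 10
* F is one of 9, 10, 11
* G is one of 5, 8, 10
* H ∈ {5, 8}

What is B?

9

The 8 variables together cover exactly {3, 4, 5, 7, 8, 9, 10, 11} — 8 values for 8 variables — and 3 appears only in D's list, so D = 3.
The 7 still-open variables together cover exactly {4, 5, 7, 8, 9, 10, 11} — 7 values for 7 variables — and 4 appears only in C's list, so C = 4.
Among the 6 still-open variables, 11 fits only F (and all 6 values in {5, 7, 8, 9, 10, 11} must be used), so F = 11.
The 5 still-open variables together cover exactly {5, 7, 8, 9, 10} — 5 values for 5 variables — and 9 appears only in B's list, so B = 9.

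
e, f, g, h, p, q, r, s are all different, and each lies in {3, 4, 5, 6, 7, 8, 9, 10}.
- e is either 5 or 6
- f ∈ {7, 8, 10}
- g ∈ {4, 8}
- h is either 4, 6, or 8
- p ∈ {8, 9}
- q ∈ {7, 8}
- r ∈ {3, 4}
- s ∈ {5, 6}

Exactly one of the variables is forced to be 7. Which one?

q

The 8 variables together cover exactly {3, 4, 5, 6, 7, 8, 9, 10} — 8 values for 8 variables — and 3 appears only in r's list, so r = 3.
Among the 7 still-open variables, 9 fits only p (and all 7 values in {4, 5, 6, 7, 8, 9, 10} must be used), so p = 9.
Among the 6 still-open variables, 10 fits only f (and all 6 values in {4, 5, 6, 7, 8, 10} must be used), so f = 10.
Among the 5 still-open variables, 7 fits only q (and all 5 values in {4, 5, 6, 7, 8} must be used), so q = 7.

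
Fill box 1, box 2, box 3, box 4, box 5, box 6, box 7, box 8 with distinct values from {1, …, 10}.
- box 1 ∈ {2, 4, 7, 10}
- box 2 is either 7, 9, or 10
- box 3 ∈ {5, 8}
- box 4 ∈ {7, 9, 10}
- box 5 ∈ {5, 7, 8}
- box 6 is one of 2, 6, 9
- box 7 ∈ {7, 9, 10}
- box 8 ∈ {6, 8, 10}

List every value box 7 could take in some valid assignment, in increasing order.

7, 9, 10

Among the 8 variables, 4 fits only box 1 (and all 8 values in {2, 4, 5, 6, 7, 8, 9, 10} must be used), so box 1 = 4.
The 7 still-open variables together cover exactly {2, 5, 6, 7, 8, 9, 10} — 7 values for 7 variables — and 2 appears only in box 6's list, so box 6 = 2.
Among the 6 still-open variables, 6 fits only box 8 (and all 6 values in {5, 6, 7, 8, 9, 10} must be used), so box 8 = 6.
box 2, box 4, box 7 between them cover only {7, 9, 10} — a naked triple. Remove those values from box 5.
No further eliminations apply; box 7 can still be any of 7, 9, 10.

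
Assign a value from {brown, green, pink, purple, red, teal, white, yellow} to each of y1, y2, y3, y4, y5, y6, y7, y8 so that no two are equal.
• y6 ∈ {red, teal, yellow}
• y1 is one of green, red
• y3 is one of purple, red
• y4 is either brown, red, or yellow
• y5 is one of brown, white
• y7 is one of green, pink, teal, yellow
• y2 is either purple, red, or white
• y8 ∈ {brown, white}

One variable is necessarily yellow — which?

y4

The 8 variables draw from only 8 values {brown, green, pink, purple, red, teal, white, yellow}, so each is used; only y7 can be pink, hence y7 = pink.
The 7 still-open variables together cover exactly {brown, green, purple, red, teal, white, yellow} — 7 values for 7 variables — and green appears only in y1's list, so y1 = green.
The 6 still-open variables together cover exactly {brown, purple, red, teal, white, yellow} — 6 values for 6 variables — and teal appears only in y6's list, so y6 = teal.
The 5 still-open variables together cover exactly {brown, purple, red, white, yellow} — 5 values for 5 variables — and yellow appears only in y4's list, so y4 = yellow.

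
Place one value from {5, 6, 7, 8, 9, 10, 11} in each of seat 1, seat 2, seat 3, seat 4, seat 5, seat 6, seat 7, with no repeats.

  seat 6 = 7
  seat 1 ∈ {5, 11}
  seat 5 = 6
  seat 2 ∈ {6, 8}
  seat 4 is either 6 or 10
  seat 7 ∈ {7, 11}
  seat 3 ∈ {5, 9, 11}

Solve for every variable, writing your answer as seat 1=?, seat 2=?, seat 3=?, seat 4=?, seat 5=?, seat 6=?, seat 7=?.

seat 5 has just one choice, so seat 5 = 6. So seat 2, seat 4 can't be 6.
seat 6 has just one choice, so seat 6 = 7. Eliminate 7 elsewhere: seat 7.
That leaves seat 7 = 11. So seat 1, seat 3 can't be 11.
That leaves seat 1 = 5. Remove 5 from seat 3.
seat 2's domain is down to {8}, so seat 2 = 8.
That leaves seat 3 = 9.
That leaves seat 4 = 10.

seat 1=5, seat 2=8, seat 3=9, seat 4=10, seat 5=6, seat 6=7, seat 7=11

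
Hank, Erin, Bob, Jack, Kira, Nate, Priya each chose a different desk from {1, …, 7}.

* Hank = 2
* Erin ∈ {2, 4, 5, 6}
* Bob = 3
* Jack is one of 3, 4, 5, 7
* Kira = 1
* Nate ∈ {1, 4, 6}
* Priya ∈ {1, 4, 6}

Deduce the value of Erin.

Hank has just one choice, so Hank = 2. Strike 2 from Erin.
Bob's domain is down to {3}, so Bob = 3. Strike 3 from Jack.
Kira has just one choice, so Kira = 1. Remove 1 from Nate, Priya.
Among the 4 still-open variables, 7 fits only Jack (and all 4 values in {4, 5, 6, 7} must be used), so Jack = 7.
Among the 3 still-open variables, 5 fits only Erin (and all 3 values in {4, 5, 6} must be used), so Erin = 5.

5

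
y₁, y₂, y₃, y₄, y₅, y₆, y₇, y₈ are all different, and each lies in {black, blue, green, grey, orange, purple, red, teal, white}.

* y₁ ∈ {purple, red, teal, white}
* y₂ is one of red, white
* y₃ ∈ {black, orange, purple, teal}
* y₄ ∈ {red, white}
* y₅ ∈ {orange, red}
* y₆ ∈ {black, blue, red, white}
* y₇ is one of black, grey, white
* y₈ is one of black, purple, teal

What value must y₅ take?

orange

The 8 variables draw from only 8 values {black, blue, grey, orange, purple, red, teal, white}, so each is used; only y₆ can be blue, hence y₆ = blue.
Among the 7 still-open variables, grey fits only y₇ (and all 7 values in {black, grey, orange, purple, red, teal, white} must be used), so y₇ = grey.
y₂ and y₄ share exactly the 2 values {red, white}; by pigeonhole those values go to them, so strike red, white from y₁, y₅.
So y₅ = orange.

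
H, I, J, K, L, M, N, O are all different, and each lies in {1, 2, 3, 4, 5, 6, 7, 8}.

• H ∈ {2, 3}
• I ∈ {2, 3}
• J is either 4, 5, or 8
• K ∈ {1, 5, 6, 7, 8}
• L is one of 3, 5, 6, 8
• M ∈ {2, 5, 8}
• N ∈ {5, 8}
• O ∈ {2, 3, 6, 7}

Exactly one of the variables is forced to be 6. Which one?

Among the 8 variables, 1 fits only K (and all 8 values in {1, 2, 3, 4, 5, 6, 7, 8} must be used), so K = 1.
The 7 still-open variables draw from only 7 values {2, 3, 4, 5, 6, 7, 8}, so each is used; only J can be 4, hence J = 4.
Among the 6 still-open variables, 7 fits only O (and all 6 values in {2, 3, 5, 6, 7, 8} must be used), so O = 7.
The 5 still-open variables draw from only 5 values {2, 3, 5, 6, 8}, so each is used; only L can be 6, hence L = 6.

L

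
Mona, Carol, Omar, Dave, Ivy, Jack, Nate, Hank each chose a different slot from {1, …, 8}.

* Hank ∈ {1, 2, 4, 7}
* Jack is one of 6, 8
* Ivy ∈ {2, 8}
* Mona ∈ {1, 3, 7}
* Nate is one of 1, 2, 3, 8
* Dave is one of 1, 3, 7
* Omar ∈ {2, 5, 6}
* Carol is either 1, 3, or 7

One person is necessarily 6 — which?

Jack

The 8 variables together cover exactly {1, 2, 3, 4, 5, 6, 7, 8} — 8 values for 8 variables — and 4 appears only in Hank's list, so Hank = 4.
The 7 still-open variables together cover exactly {1, 2, 3, 5, 6, 7, 8} — 7 values for 7 variables — and 5 appears only in Omar's list, so Omar = 5.
The 6 still-open variables draw from only 6 values {1, 2, 3, 6, 7, 8}, so each is used; only Jack can be 6, hence Jack = 6.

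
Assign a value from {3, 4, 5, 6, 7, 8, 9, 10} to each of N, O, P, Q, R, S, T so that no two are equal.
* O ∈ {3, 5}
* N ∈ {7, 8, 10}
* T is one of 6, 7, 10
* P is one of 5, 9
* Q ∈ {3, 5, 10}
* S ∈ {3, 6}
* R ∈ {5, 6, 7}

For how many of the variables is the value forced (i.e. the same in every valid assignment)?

2

Among the 7 variables, 8 fits only N (and all 7 values in {3, 5, 6, 7, 8, 9, 10} must be used), so N = 8.
The 6 still-open variables together cover exactly {3, 5, 6, 7, 9, 10} — 6 values for 6 variables — and 9 appears only in P's list, so P = 9.
Determined: N=8, P=9. The other variables each still have more than one consistent value. That makes 2.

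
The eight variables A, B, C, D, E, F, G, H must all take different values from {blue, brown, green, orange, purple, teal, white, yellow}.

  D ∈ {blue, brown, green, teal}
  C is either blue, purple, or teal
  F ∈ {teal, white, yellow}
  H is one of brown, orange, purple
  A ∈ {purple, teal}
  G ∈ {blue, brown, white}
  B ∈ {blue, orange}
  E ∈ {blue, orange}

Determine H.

brown

The 8 variables together cover exactly {blue, brown, green, orange, purple, teal, white, yellow} — 8 values for 8 variables — and green appears only in D's list, so D = green.
The 7 still-open variables together cover exactly {blue, brown, orange, purple, teal, white, yellow} — 7 values for 7 variables — and yellow appears only in F's list, so F = yellow.
The 6 still-open variables draw from only 6 values {blue, brown, orange, purple, teal, white}, so each is used; only G can be white, hence G = white.
Among the 5 still-open variables, brown fits only H (and all 5 values in {blue, brown, orange, purple, teal} must be used), so H = brown.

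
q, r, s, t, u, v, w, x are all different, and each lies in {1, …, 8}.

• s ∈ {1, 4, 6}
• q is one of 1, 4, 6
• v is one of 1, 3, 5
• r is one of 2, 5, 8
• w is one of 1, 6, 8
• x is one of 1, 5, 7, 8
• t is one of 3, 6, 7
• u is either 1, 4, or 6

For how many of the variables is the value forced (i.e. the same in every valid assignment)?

The 8 variables together cover exactly {1, 2, 3, 4, 5, 6, 7, 8} — 8 values for 8 variables — and 2 appears only in r's list, so r = 2.
The 3 variables q, s, u are confined to {1, 4, 6}, which locks those values in; drop them from t, v, w, x.
w must be 8 (only option left). Remove 8 from x.
Determined: r=2, w=8. The other variables each still have more than one consistent value. That makes 2.

2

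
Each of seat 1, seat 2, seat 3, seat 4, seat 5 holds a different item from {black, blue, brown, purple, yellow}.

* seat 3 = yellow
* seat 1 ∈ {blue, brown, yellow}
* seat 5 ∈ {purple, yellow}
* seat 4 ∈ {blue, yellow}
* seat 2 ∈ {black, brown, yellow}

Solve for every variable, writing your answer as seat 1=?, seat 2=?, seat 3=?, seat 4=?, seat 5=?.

seat 3's domain is down to {yellow}, so seat 3 = yellow. Remove yellow from seat 1, seat 2, seat 4, seat 5.
seat 4 must be blue (only option left). Remove blue from seat 1.
seat 5's domain is down to {purple}, so seat 5 = purple.
seat 1's domain is down to {brown}, so seat 1 = brown. Remove brown from seat 2.
seat 2's domain is down to {black}, so seat 2 = black.

seat 1=brown, seat 2=black, seat 3=yellow, seat 4=blue, seat 5=purple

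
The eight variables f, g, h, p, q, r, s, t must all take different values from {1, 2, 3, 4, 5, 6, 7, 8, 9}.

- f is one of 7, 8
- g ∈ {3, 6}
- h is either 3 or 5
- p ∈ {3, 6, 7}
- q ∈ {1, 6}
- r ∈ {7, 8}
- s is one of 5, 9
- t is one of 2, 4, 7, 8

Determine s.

f and r share exactly the 2 values {7, 8}; by pigeonhole those values go to them, so strike 7, 8 from p, t.
g and p between them cover only {3, 6} — a naked pair. Remove those values from h, q.
That leaves h = 5. Strike 5 from s.
So s = 9.

9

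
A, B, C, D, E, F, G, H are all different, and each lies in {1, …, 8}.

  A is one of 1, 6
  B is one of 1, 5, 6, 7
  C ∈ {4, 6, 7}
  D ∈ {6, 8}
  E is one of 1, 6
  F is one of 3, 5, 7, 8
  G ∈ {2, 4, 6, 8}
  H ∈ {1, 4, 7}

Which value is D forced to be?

8

The 8 variables together cover exactly {1, 2, 3, 4, 5, 6, 7, 8} — 8 values for 8 variables — and 2 appears only in G's list, so G = 2.
The 7 still-open variables draw from only 7 values {1, 3, 4, 5, 6, 7, 8}, so each is used; only F can be 3, hence F = 3.
The 6 still-open variables together cover exactly {1, 4, 5, 6, 7, 8} — 6 values for 6 variables — and 5 appears only in B's list, so B = 5.
The 5 still-open variables together cover exactly {1, 4, 6, 7, 8} — 5 values for 5 variables — and 8 appears only in D's list, so D = 8.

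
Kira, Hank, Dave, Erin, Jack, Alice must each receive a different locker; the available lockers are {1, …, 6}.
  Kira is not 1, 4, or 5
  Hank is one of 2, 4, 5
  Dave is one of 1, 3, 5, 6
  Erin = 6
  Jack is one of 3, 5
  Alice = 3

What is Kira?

Erin must be 6 (only option left). Remove 6 from Kira, Dave.
That leaves Alice = 3. So Kira, Dave, Jack can't be 3.
So Kira = 2.

2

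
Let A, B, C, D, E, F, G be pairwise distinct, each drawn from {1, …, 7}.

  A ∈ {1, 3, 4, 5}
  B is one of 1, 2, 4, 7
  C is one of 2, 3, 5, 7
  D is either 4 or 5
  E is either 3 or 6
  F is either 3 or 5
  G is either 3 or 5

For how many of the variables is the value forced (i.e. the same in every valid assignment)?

The 7 variables draw from only 7 values {1, 2, 3, 4, 5, 6, 7}, so each is used; only E can be 6, hence E = 6.
F and G share exactly the 2 values {3, 5}; by pigeonhole those values go to them, so strike 3, 5 from A, C, D.
D's domain is down to {4}, so D = 4. Remove 4 from A, B.
That leaves A = 1. Strike 1 from B.
Determined: A=1, D=4, E=6. The other variables each still have more than one consistent value. That makes 3.

3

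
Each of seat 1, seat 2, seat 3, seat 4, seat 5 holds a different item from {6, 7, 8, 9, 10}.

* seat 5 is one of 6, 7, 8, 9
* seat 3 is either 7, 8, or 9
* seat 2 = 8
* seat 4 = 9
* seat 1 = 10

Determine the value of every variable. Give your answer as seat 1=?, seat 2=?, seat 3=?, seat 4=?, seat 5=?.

seat 1=10, seat 2=8, seat 3=7, seat 4=9, seat 5=6

seat 1's domain is down to {10}, so seat 1 = 10.
seat 2 must be 8 (only option left). So seat 3, seat 5 can't be 8.
That leaves seat 4 = 9. Eliminate 9 elsewhere: seat 3, seat 5.
That leaves seat 3 = 7. Strike 7 from seat 5.
seat 5's domain is down to {6}, so seat 5 = 6.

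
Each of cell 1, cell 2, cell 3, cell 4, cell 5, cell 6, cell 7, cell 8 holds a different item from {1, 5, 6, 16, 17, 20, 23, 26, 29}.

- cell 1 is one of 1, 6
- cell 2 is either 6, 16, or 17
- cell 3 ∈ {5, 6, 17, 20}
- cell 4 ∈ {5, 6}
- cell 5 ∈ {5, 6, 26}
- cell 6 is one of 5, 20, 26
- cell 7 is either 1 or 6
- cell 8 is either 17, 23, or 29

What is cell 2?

16

The 2 variables cell 1 and cell 7 are confined to {1, 6}, which locks those values in; drop them from cell 2, cell 3, cell 4, cell 5.
cell 4 must be 5 (only option left). Eliminate 5 elsewhere: cell 3, cell 5, cell 6.
cell 5 has just one choice, so cell 5 = 26. Eliminate 26 elsewhere: cell 6.
cell 6 must be 20 (only option left). So cell 3 can't be 20.
That leaves cell 3 = 17. Remove 17 from cell 2, cell 8.
So cell 2 = 16.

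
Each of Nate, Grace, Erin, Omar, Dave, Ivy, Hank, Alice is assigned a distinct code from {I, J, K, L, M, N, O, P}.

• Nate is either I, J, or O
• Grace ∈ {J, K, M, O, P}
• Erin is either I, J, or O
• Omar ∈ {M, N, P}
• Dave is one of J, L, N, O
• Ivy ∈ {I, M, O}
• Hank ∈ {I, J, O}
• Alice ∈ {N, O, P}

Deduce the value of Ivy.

M

The 8 variables together cover exactly {I, J, K, L, M, N, O, P} — 8 values for 8 variables — and K appears only in Grace's list, so Grace = K.
The 7 still-open variables draw from only 7 values {I, J, L, M, N, O, P}, so each is used; only Dave can be L, hence Dave = L.
Nate, Erin, Hank between them cover only {I, J, O} — a naked triple. Remove those values from Ivy, Alice.
So Ivy = M.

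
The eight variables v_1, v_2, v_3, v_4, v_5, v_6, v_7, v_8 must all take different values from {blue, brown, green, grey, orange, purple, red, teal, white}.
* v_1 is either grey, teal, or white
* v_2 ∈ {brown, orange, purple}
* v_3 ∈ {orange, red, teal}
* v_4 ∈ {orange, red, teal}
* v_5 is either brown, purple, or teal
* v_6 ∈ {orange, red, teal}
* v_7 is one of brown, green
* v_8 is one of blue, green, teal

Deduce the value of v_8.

blue

v_3, v_4, v_6 share exactly the 3 values {orange, red, teal}; by pigeonhole those values go to them, so strike orange, red, teal from v_1, v_2, v_5, v_8.
The 2 variables v_2 and v_5 are confined to {brown, purple}, which locks those values in; drop them from v_7.
v_7's domain is down to {green}, so v_7 = green. Strike green from v_8.
So v_8 = blue.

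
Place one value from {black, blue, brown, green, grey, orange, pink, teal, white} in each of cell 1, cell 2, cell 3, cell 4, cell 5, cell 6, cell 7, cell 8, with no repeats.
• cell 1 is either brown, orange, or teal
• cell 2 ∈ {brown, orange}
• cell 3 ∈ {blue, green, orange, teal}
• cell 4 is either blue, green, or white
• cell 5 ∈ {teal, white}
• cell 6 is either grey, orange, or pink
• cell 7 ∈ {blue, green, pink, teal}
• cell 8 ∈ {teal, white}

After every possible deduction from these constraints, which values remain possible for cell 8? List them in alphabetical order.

The 8 variables together cover exactly {blue, brown, green, grey, orange, pink, teal, white} — 8 values for 8 variables — and grey appears only in cell 6's list, so cell 6 = grey.
The 7 still-open variables together cover exactly {blue, brown, green, orange, pink, teal, white} — 7 values for 7 variables — and pink appears only in cell 7's list, so cell 7 = pink.
cell 5 and cell 8 between them cover only {teal, white} — a naked pair. Remove those values from cell 1, cell 3, cell 4.
The 2 variables cell 1 and cell 2 are confined to {brown, orange}, which locks those values in; drop them from cell 3.
No further eliminations apply; cell 8 can still be any of teal, white.

teal, white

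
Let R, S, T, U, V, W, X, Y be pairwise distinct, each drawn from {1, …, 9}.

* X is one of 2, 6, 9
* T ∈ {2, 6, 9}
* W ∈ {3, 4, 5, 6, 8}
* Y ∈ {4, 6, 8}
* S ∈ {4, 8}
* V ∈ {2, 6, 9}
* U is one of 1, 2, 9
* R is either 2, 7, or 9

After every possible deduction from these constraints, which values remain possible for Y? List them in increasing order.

The 3 variables T, V, X are confined to {2, 6, 9}, which locks those values in; drop them from R, U, W, Y.
R has just one choice, so R = 7.
That leaves U = 1.
The 2 variables S and Y are confined to {4, 8}, which locks those values in; drop them from W.
No further eliminations apply; Y can still be any of 4, 8.

4, 8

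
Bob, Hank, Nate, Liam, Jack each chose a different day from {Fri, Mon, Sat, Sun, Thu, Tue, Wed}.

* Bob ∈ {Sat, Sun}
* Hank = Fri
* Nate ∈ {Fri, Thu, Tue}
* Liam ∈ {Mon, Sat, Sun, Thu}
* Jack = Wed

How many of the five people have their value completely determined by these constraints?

2

Hank must be Fri (only option left). Remove Fri from Nate.
Jack must be Wed (only option left).
Determined: Hank=Fri, Jack=Wed. The other people each still have more than one consistent value. That makes 2.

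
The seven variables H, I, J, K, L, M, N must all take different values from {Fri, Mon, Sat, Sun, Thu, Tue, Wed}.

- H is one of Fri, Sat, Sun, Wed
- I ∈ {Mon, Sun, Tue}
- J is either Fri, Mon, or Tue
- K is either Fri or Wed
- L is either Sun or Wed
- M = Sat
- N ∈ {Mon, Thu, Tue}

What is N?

M has just one choice, so M = Sat. Eliminate Sat elsewhere: H.
The 6 still-open variables together cover exactly {Fri, Mon, Sun, Thu, Tue, Wed} — 6 values for 6 variables — and Thu appears only in N's list, so N = Thu.

Thu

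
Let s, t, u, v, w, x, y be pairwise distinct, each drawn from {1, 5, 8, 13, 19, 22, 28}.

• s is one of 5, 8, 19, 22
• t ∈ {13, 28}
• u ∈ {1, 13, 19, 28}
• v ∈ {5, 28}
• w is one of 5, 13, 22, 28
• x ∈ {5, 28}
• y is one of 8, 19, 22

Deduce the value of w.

22

The 7 variables draw from only 7 values {1, 5, 8, 13, 19, 22, 28}, so each is used; only u can be 1, hence u = 1.
v and x between them cover only {5, 28} — a naked pair. Remove those values from s, t, w.
t has just one choice, so t = 13. So w can't be 13.
So w = 22.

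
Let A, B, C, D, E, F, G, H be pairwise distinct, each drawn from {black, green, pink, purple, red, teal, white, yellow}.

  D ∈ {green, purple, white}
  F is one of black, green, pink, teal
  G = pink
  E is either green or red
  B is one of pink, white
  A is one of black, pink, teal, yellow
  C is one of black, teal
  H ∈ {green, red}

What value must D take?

G must be pink (only option left). Eliminate pink elsewhere: A, B, F.
B's domain is down to {white}, so B = white. So D can't be white.
Among the 6 still-open variables, purple fits only D (and all 6 values in {black, green, purple, red, teal, yellow} must be used), so D = purple.

purple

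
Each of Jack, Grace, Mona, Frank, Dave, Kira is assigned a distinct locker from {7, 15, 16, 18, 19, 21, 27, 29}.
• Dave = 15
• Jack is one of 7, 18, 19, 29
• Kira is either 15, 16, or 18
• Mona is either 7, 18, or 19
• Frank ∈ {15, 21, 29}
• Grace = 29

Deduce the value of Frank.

21

Grace has just one choice, so Grace = 29. Strike 29 from Jack, Frank.
Dave's domain is down to {15}, so Dave = 15. Remove 15 from Frank, Kira.
So Frank = 21.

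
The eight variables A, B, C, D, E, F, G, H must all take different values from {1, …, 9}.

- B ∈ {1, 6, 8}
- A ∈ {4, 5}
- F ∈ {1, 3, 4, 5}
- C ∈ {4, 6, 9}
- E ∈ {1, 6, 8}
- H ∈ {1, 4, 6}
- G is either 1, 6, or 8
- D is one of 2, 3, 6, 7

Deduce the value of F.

The 3 variables B, E, G are confined to {1, 6, 8}, which locks those values in; drop them from C, D, F, H.
H has just one choice, so H = 4. Strike 4 from A, C, F.
A's domain is down to {5}, so A = 5. Eliminate 5 elsewhere: F.
So F = 3.

3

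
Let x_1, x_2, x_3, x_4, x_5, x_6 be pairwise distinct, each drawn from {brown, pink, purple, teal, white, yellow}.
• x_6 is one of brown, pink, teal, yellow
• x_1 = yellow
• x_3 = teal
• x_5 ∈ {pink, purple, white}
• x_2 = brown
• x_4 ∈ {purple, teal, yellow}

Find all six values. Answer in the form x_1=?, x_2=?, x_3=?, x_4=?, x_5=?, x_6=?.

x_1=yellow, x_2=brown, x_3=teal, x_4=purple, x_5=white, x_6=pink

x_1 has just one choice, so x_1 = yellow. Remove yellow from x_4, x_6.
x_2's domain is down to {brown}, so x_2 = brown. Strike brown from x_6.
x_3 has just one choice, so x_3 = teal. So x_4, x_6 can't be teal.
x_4's domain is down to {purple}, so x_4 = purple. So x_5 can't be purple.
x_6 must be pink (only option left). Strike pink from x_5.
That leaves x_5 = white.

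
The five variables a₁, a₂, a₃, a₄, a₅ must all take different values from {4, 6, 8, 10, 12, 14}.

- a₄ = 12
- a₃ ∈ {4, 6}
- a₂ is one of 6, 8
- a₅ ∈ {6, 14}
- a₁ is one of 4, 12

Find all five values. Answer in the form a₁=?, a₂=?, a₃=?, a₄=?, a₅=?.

a₄ has just one choice, so a₄ = 12. So a₁ can't be 12.
a₁ must be 4 (only option left). So a₃ can't be 4.
a₃ has just one choice, so a₃ = 6. Strike 6 from a₂, a₅.
a₅ must be 14 (only option left).
a₂ must be 8 (only option left).

a₁=4, a₂=8, a₃=6, a₄=12, a₅=14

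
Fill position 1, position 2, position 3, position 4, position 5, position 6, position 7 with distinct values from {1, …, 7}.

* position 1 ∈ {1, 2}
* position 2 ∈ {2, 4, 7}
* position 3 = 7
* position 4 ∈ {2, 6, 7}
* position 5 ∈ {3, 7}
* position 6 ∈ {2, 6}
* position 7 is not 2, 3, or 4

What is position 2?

position 3's domain is down to {7}, so position 3 = 7. Strike 7 from position 2, position 4, position 5, position 7.
position 5 must be 3 (only option left).
Among the 5 still-open variables, 4 fits only position 2 (and all 5 values in {1, 2, 4, 5, 6} must be used), so position 2 = 4.

4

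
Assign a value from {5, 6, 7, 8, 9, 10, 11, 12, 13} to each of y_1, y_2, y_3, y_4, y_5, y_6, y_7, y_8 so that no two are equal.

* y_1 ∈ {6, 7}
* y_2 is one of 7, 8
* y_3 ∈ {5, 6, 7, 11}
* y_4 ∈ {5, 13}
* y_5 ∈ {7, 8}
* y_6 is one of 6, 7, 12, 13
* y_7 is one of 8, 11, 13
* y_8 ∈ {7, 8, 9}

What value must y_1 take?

The 8 variables draw from only 8 values {5, 6, 7, 8, 9, 11, 12, 13}, so each is used; only y_8 can be 9, hence y_8 = 9.
The 7 still-open variables draw from only 7 values {5, 6, 7, 8, 11, 12, 13}, so each is used; only y_6 can be 12, hence y_6 = 12.
The 2 variables y_2 and y_5 are confined to {7, 8}, which locks those values in; drop them from y_1, y_3, y_7.
So y_1 = 6.

6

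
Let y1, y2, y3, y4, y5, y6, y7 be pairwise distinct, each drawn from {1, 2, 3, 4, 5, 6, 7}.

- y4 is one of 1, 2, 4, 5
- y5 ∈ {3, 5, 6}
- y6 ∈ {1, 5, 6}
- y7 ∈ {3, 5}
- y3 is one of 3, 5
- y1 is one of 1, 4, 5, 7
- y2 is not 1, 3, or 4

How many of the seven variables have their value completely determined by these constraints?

2

y3 and y7 share exactly the 2 values {3, 5}; by pigeonhole those values go to them, so strike 3, 5 from y1, y2, y4, y5, y6.
That leaves y5 = 6. Eliminate 6 elsewhere: y2, y6.
That leaves y6 = 1. Eliminate 1 elsewhere: y1, y4.
Determined: y5=6, y6=1. The other variables each still have more than one consistent value. That makes 2.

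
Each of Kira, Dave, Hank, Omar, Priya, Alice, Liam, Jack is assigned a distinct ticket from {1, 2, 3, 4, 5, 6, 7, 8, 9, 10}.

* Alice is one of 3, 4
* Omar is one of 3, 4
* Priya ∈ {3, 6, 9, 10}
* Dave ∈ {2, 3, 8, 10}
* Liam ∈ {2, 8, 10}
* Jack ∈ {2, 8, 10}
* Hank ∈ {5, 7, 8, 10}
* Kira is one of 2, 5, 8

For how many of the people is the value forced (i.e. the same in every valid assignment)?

2

Omar and Alice share exactly the 2 values {3, 4}; by pigeonhole those values go to them, so strike 3, 4 from Dave, Priya.
The 3 variables Dave, Liam, Jack are confined to {2, 8, 10}, which locks those values in; drop them from Kira, Hank, Priya.
Kira has just one choice, so Kira = 5. So Hank can't be 5.
That leaves Hank = 7.
Determined: Kira=5, Hank=7. The other people each still have more than one consistent value. That makes 2.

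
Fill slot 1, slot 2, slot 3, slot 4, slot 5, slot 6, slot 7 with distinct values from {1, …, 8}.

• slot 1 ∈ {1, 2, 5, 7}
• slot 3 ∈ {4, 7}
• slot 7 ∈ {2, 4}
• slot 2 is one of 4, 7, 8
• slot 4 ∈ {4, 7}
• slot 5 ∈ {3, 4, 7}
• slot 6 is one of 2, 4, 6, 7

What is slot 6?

6

slot 3 and slot 4 between them cover only {4, 7} — a naked pair. Remove those values from slot 1, slot 2, slot 5, slot 6, slot 7.
slot 2's domain is down to {8}, so slot 2 = 8.
That leaves slot 5 = 3.
slot 7's domain is down to {2}, so slot 7 = 2. Eliminate 2 elsewhere: slot 1, slot 6.
So slot 6 = 6.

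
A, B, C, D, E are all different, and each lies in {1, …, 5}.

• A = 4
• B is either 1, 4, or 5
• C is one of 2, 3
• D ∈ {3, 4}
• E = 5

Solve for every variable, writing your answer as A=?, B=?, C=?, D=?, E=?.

A's domain is down to {4}, so A = 4. Eliminate 4 elsewhere: B, D.
That leaves D = 3. So C can't be 3.
E's domain is down to {5}, so E = 5. Eliminate 5 elsewhere: B.
B must be 1 (only option left).
C has just one choice, so C = 2.

A=4, B=1, C=2, D=3, E=5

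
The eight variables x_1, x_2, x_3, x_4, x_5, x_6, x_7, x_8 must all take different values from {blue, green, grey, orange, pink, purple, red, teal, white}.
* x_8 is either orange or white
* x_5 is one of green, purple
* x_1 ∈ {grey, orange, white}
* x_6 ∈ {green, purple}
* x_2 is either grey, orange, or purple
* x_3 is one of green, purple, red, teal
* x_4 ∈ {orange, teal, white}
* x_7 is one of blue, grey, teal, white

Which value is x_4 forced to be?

Among the 8 variables, blue fits only x_7 (and all 8 values in {blue, green, grey, orange, purple, red, teal, white} must be used), so x_7 = blue.
Among the 7 still-open variables, red fits only x_3 (and all 7 values in {green, grey, orange, purple, red, teal, white} must be used), so x_3 = red.
The 6 still-open variables together cover exactly {green, grey, orange, purple, teal, white} — 6 values for 6 variables — and teal appears only in x_4's list, so x_4 = teal.

teal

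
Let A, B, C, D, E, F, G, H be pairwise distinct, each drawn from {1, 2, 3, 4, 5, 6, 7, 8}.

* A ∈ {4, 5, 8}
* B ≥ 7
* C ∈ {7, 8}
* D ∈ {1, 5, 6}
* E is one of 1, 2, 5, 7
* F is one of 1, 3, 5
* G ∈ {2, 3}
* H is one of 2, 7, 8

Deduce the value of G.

3

Among the 8 variables, 4 fits only A (and all 8 values in {1, 2, 3, 4, 5, 6, 7, 8} must be used), so A = 4.
Among the 7 still-open variables, 6 fits only D (and all 7 values in {1, 2, 3, 5, 6, 7, 8} must be used), so D = 6.
The 2 variables B and C are confined to {7, 8}, which locks those values in; drop them from E, H.
H's domain is down to {2}, so H = 2. Remove 2 from E, G.
So G = 3.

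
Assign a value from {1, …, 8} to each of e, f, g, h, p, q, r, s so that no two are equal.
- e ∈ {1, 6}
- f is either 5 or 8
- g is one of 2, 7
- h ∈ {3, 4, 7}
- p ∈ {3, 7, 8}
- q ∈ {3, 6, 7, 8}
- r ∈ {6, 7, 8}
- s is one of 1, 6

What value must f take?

5

Among the 8 variables, 2 fits only g (and all 8 values in {1, 2, 3, 4, 5, 6, 7, 8} must be used), so g = 2.
Among the 7 still-open variables, 4 fits only h (and all 7 values in {1, 3, 4, 5, 6, 7, 8} must be used), so h = 4.
Among the 6 still-open variables, 5 fits only f (and all 6 values in {1, 3, 5, 6, 7, 8} must be used), so f = 5.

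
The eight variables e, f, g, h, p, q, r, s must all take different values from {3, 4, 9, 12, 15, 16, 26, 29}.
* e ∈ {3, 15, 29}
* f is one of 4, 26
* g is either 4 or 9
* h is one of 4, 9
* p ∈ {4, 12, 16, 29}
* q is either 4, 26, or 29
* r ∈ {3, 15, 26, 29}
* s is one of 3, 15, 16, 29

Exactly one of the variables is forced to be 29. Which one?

q

Among the 8 variables, 12 fits only p (and all 8 values in {3, 4, 9, 12, 15, 16, 26, 29} must be used), so p = 12.
Among the 7 still-open variables, 16 fits only s (and all 7 values in {3, 4, 9, 15, 16, 26, 29} must be used), so s = 16.
g and h share exactly the 2 values {4, 9}; by pigeonhole those values go to them, so strike 4, 9 from f, q.
f must be 26 (only option left). Eliminate 26 elsewhere: q, r.
So 29 goes to q.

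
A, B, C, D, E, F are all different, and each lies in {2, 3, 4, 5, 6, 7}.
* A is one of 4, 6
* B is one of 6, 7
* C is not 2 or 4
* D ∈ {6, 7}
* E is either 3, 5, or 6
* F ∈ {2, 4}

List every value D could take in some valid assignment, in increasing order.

6, 7

The 6 variables draw from only 6 values {2, 3, 4, 5, 6, 7}, so each is used; only F can be 2, hence F = 2.
The 5 still-open variables draw from only 5 values {3, 4, 5, 6, 7}, so each is used; only A can be 4, hence A = 4.
B and D between them cover only {6, 7} — a naked pair. Remove those values from C, E.
No further eliminations apply; D can still be any of 6, 7.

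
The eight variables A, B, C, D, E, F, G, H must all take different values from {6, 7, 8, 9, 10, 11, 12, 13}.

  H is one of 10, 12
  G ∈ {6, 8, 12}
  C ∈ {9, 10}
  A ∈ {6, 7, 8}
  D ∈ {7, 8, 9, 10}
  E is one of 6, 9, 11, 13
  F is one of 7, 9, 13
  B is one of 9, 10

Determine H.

12

Among the 8 variables, 11 fits only E (and all 8 values in {6, 7, 8, 9, 10, 11, 12, 13} must be used), so E = 11.
The 7 still-open variables draw from only 7 values {6, 7, 8, 9, 10, 12, 13}, so each is used; only F can be 13, hence F = 13.
The 2 variables B and C are confined to {9, 10}, which locks those values in; drop them from D, H.
So H = 12.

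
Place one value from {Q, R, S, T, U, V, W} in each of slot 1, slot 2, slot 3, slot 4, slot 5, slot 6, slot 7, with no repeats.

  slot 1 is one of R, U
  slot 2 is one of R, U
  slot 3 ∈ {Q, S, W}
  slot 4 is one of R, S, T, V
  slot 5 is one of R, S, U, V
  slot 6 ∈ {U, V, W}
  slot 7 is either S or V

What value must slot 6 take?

The 7 variables together cover exactly {Q, R, S, T, U, V, W} — 7 values for 7 variables — and Q appears only in slot 3's list, so slot 3 = Q.
The 6 still-open variables draw from only 6 values {R, S, T, U, V, W}, so each is used; only slot 4 can be T, hence slot 4 = T.
Among the 5 still-open variables, W fits only slot 6 (and all 5 values in {R, S, U, V, W} must be used), so slot 6 = W.

W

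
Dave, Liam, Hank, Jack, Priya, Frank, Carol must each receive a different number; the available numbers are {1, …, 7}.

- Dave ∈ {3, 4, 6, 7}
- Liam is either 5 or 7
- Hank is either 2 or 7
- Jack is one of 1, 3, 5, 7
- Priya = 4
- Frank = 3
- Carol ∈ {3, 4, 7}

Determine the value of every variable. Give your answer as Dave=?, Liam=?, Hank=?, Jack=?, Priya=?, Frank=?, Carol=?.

Priya has just one choice, so Priya = 4. Remove 4 from Dave, Carol.
Frank has just one choice, so Frank = 3. Eliminate 3 elsewhere: Dave, Jack, Carol.
Carol's domain is down to {7}, so Carol = 7. Remove 7 from Dave, Liam, Hank, Jack.
Dave's domain is down to {6}, so Dave = 6.
Liam has just one choice, so Liam = 5. So Jack can't be 5.
Hank has just one choice, so Hank = 2.
Jack has just one choice, so Jack = 1.

Dave=6, Liam=5, Hank=2, Jack=1, Priya=4, Frank=3, Carol=7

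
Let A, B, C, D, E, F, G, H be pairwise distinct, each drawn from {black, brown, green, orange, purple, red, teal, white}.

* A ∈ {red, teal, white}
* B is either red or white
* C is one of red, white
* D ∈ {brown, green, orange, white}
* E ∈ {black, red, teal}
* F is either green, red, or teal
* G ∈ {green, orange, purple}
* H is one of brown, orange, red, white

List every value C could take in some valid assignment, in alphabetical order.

red, white

The 8 variables together cover exactly {black, brown, green, orange, purple, red, teal, white} — 8 values for 8 variables — and black appears only in E's list, so E = black.
The 7 still-open variables together cover exactly {brown, green, orange, purple, red, teal, white} — 7 values for 7 variables — and purple appears only in G's list, so G = purple.
B and C share exactly the 2 values {red, white}; by pigeonhole those values go to them, so strike red, white from A, D, F, H.
A's domain is down to {teal}, so A = teal. Strike teal from F.
That leaves F = green. Remove green from D.
No further eliminations apply; C can still be any of red, white.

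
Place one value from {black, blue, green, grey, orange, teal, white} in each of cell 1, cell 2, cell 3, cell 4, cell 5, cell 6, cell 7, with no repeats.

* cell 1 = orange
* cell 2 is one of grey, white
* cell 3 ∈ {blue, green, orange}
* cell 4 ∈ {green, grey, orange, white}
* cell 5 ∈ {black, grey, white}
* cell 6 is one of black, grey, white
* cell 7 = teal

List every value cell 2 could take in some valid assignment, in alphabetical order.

grey, white

cell 1 must be orange (only option left). Strike orange from cell 3, cell 4.
cell 7 has just one choice, so cell 7 = teal.
The 5 still-open variables together cover exactly {black, blue, green, grey, white} — 5 values for 5 variables — and blue appears only in cell 3's list, so cell 3 = blue.
The 4 still-open variables together cover exactly {black, green, grey, white} — 4 values for 4 variables — and green appears only in cell 4's list, so cell 4 = green.
No further eliminations apply; cell 2 can still be any of grey, white.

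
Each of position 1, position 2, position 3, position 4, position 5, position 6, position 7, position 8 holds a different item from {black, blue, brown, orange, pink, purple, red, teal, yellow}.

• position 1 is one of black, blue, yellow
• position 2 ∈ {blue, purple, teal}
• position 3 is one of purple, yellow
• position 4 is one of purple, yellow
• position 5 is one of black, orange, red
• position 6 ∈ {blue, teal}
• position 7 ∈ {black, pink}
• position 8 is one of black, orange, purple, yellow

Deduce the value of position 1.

Among the 8 variables, pink fits only position 7 (and all 8 values in {black, blue, orange, pink, purple, red, teal, yellow} must be used), so position 7 = pink.
The 7 still-open variables together cover exactly {black, blue, orange, purple, red, teal, yellow} — 7 values for 7 variables — and red appears only in position 5's list, so position 5 = red.
The 6 still-open variables draw from only 6 values {black, blue, orange, purple, teal, yellow}, so each is used; only position 8 can be orange, hence position 8 = orange.
The 5 still-open variables draw from only 5 values {black, blue, purple, teal, yellow}, so each is used; only position 1 can be black, hence position 1 = black.

black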